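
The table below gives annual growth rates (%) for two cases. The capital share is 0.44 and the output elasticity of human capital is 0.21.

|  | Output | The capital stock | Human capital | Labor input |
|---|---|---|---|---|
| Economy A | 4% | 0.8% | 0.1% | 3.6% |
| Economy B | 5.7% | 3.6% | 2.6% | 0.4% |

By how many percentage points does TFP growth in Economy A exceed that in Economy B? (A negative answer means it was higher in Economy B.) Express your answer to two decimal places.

Labor's share = 1 − 0.44 − 0.21 = 0.35.
Economy A: TFP = 4 − 0.352 − 0.021 − 1.26 = 2.367%.
Economy B: TFP = 5.7 − 1.584 − 0.546 − 0.14 = 3.43%.
Difference = 2.367 − (3.43) = -1.063 pp.

-1.06 percentage points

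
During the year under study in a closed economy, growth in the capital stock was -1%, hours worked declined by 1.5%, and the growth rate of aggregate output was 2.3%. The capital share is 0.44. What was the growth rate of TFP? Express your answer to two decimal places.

TFP growth was 3.58%.

Labor's share = 1 − 0.44 = 0.56.
The capital stock: 0.44 × (-1) = -0.44 pp.
Hours worked: 0.56 × (-1.5) = -0.84 pp.
TFP growth = 2.3 + 1.28 = 3.58%.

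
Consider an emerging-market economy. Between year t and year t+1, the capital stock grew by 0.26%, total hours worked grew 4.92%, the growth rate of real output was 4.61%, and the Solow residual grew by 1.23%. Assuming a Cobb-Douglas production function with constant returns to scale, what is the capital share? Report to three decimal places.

gY = gA + α·gK + (1−α)·gL, so gY − gA − gL = α(gK − gL).
4.61 − 1.23 − 4.92 = α × (0.26 − 4.92).
-1.54 = -4.66 α, so α = 0.33047.

0.330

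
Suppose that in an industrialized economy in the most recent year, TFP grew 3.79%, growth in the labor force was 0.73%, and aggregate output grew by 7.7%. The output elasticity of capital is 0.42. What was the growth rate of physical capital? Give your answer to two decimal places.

Labor's share = 1 − 0.42 = 0.58.
gY = gA + 0.58×0.73 + 0.42×g.
0.42×g = 7.7 − 3.79 − 0.4234 = 3.4866.
g = 3.4866 / 0.42 = 8.3014%.

8.30%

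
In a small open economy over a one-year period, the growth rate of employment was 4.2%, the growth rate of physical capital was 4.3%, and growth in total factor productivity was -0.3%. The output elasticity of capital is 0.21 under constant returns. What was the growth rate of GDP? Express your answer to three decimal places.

Labor's share = 1 − 0.21 = 0.79.
Physical capital: 0.21 × 4.3 = 0.903 pp.
Employment: 0.79 × 4.2 = 3.318 pp.
Output growth = -0.3 + 4.221 = 3.921%.

3.921%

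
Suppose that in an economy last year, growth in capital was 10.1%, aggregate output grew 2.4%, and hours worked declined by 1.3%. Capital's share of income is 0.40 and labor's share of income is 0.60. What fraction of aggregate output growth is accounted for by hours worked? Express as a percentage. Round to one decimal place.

Hours worked accounted for -32.5% of growth.

Labor's share = 1 − 0.4 = 0.6.
Hours worked contributed 0.6 × (-1.3) = -0.78 pp.
Share of growth = -0.78 / 2.4 × 100 = -32.5%.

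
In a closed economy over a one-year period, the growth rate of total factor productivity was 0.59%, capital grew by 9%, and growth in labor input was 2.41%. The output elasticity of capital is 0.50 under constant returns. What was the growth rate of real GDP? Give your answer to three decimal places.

Labor's share = 1 − 0.5 = 0.5.
Capital: 0.5 × 9 = 4.5 pp.
Labor input: 0.5 × 2.41 = 1.205 pp.
Output growth = 0.59 + 5.705 = 6.295%.

Real GDP growth was 6.295%.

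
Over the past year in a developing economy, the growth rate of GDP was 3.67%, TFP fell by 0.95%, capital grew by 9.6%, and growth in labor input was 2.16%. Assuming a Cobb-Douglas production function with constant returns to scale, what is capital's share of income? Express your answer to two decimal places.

α = 0.33

gY = gA + α·gK + (1−α)·gL, so gY − gA − gL = α(gK − gL).
3.67 + 0.95 − 2.16 = α × (9.6 − 2.16).
2.46 = 7.44 α, so α = 0.3306.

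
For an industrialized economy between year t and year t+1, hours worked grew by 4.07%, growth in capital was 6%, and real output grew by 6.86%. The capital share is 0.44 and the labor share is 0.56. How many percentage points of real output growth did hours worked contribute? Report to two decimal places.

2.28 percentage points

Labor's share = 1 − 0.44 = 0.56.
Contribution = share × growth = 0.56 × 4.07 = 2.2792 pp.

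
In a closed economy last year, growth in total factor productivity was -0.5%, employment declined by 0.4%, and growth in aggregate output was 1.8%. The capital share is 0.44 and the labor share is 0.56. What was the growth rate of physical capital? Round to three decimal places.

Labor's share = 1 − 0.44 = 0.56.
gY = gA + 0.56×(-0.4) + 0.44×g.
0.44×g = 1.8 + 0.5 + 0.224 = 2.524.
g = 2.524 / 0.44 = 5.73636%.

5.736%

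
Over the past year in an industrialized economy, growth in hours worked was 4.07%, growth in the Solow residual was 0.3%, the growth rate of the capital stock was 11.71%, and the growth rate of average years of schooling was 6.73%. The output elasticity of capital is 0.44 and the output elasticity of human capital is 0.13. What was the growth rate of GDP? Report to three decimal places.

Labor's share = 1 − 0.44 − 0.13 = 0.43.
The capital stock: 0.44 × 11.71 = 5.1524 pp.
Average years of schooling: 0.13 × 6.73 = 0.8749 pp.
Hours worked: 0.43 × 4.07 = 1.7501 pp.
Output growth = 0.3 + 7.7774 = 8.0774%.

8.077%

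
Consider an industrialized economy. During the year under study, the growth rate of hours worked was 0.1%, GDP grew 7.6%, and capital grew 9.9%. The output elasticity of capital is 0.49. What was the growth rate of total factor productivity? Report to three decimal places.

Total factor productivity grew 2.698%.

Labor's share = 1 − 0.49 = 0.51.
Capital: 0.49 × 9.9 = 4.851 pp.
Hours worked: 0.51 × 0.1 = 0.051 pp.
TFP growth = 7.6 − 4.902 = 2.698%.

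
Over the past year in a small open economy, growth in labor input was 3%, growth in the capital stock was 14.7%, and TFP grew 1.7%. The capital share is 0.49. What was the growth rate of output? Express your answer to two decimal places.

Labor's share = 1 − 0.49 = 0.51.
The capital stock: 0.49 × 14.7 = 7.203 pp.
Labor input: 0.51 × 3 = 1.53 pp.
Output growth = 1.7 + 8.733 = 10.433%.

Output grew 10.43%.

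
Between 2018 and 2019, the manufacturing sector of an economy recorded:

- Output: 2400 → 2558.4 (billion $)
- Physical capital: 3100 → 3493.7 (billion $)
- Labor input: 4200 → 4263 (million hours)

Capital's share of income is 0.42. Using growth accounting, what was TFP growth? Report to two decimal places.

Output growth = (2558.4 − 2400) / 2400 = 6.6%.
Physical capital growth = (3493.7 − 3100) / 3100 = 12.7%.
Labor input growth = (4263 − 4200) / 4200 = 1.5%.
Labor's share = 1 − 0.42 = 0.58.
Physical capital: 0.42 × 12.7 = 5.334 pp.
Labor input: 0.58 × 1.5 = 0.87 pp.
TFP growth = 6.6 − 6.204 = 0.396%.

TFP growth was 0.40%.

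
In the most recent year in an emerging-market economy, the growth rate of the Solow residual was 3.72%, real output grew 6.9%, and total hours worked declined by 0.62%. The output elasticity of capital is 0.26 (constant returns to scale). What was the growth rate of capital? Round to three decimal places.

Labor's share = 1 − 0.26 = 0.74.
gY = gA + 0.74×(-0.62) + 0.26×g.
0.26×g = 6.9 − 3.72 + 0.4588 = 3.6388.
g = 3.6388 / 0.26 = 13.99538%.

Capital growth was 13.995%.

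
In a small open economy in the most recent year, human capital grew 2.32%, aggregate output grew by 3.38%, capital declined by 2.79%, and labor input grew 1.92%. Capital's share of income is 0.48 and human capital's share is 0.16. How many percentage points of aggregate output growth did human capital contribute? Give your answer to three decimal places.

Contribution = share × growth = 0.16 × 2.32 = 0.3712 pp.

0.371 pp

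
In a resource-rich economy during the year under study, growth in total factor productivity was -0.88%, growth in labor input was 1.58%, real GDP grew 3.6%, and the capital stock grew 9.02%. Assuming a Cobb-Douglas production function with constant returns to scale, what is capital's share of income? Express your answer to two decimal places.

gY = gA + α·gK + (1−α)·gL, so gY − gA − gL = α(gK − gL).
3.6 + 0.88 − 1.58 = α × (9.02 − 1.58).
2.9 = 7.44 α, so α = 0.3898.

Capital's share of income is 0.39.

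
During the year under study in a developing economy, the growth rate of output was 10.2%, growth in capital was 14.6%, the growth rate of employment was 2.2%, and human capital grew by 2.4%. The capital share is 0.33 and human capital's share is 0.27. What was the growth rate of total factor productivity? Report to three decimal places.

3.854%

Labor's share = 1 − 0.33 − 0.27 = 0.4.
Capital: 0.33 × 14.6 = 4.818 pp.
Human capital: 0.27 × 2.4 = 0.648 pp.
Employment: 0.4 × 2.2 = 0.88 pp.
TFP growth = 10.2 − 6.346 = 3.854%.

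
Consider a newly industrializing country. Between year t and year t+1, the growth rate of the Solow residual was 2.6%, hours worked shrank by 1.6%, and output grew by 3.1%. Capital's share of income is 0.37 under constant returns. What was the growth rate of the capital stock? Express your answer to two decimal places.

Labor's share = 1 − 0.37 = 0.63.
gY = gA + 0.63×(-1.6) + 0.37×g.
0.37×g = 3.1 − 2.6 + 1.008 = 1.508.
g = 1.508 / 0.37 = 4.0757%.

4.08%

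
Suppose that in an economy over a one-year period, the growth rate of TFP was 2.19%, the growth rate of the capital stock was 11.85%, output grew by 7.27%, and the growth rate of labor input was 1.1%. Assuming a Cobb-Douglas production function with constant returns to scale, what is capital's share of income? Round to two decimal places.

α = 0.37

gY = gA + α·gK + (1−α)·gL, so gY − gA − gL = α(gK − gL).
7.27 − 2.19 − 1.1 = α × (11.85 − 1.1).
3.98 = 10.75 α, so α = 0.3702.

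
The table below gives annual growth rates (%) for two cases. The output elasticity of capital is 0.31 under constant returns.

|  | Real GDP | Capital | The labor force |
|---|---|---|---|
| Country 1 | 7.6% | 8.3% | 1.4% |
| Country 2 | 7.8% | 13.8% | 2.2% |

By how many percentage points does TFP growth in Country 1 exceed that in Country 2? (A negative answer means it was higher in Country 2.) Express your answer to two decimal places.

2.06 percentage points

Labor's share = 1 − 0.31 = 0.69.
Country 1: TFP = 7.6 − 2.573 − 0.966 = 4.061%.
Country 2: TFP = 7.8 − 4.278 − 1.518 = 2.004%.
Difference = 4.061 − (2.004) = 2.057 pp.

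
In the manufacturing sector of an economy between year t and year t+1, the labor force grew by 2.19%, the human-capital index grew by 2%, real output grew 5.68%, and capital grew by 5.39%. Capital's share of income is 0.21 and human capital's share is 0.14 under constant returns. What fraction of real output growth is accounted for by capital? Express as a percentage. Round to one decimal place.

Capital contributed 0.21 × 5.39 = 1.1319 pp.
Share of growth = 1.1319 / 5.68 × 100 = 19.928%.

Capital accounted for 19.9% of growth.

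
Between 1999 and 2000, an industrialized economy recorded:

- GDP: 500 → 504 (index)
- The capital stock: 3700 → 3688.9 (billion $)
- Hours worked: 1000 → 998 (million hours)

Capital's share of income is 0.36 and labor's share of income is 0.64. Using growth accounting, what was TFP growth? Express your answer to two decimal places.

1.04%

GDP growth = (504 − 500) / 500 = 0.8%.
The capital stock growth = (3688.9 − 3700) / 3700 = -0.3%.
Hours worked growth = (998 − 1000) / 1000 = -0.2%.
Labor's share = 1 − 0.36 = 0.64.
The capital stock: 0.36 × (-0.3) = -0.108 pp.
Hours worked: 0.64 × (-0.2) = -0.128 pp.
TFP growth = 0.8 + 0.236 = 1.036%.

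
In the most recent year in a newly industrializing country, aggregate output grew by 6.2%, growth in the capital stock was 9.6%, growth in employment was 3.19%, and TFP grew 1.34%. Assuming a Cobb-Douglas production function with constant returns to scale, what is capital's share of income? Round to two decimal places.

0.26

gY = gA + α·gK + (1−α)·gL, so gY − gA − gL = α(gK − gL).
6.2 − 1.34 − 3.19 = α × (9.6 − 3.19).
1.67 = 6.41 α, so α = 0.2605.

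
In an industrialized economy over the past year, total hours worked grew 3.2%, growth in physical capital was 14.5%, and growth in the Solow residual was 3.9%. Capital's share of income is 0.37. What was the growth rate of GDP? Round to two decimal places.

Labor's share = 1 − 0.37 = 0.63.
Physical capital: 0.37 × 14.5 = 5.365 pp.
Total hours worked: 0.63 × 3.2 = 2.016 pp.
Output growth = 3.9 + 7.381 = 11.281%.

GDP growth was 11.28%.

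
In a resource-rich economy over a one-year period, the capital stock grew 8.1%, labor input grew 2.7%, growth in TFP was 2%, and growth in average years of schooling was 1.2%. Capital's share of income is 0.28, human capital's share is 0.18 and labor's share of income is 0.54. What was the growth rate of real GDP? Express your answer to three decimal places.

Labor's share = 1 − 0.28 − 0.18 = 0.54.
The capital stock: 0.28 × 8.1 = 2.268 pp.
Average years of schooling: 0.18 × 1.2 = 0.216 pp.
Labor input: 0.54 × 2.7 = 1.458 pp.
Output growth = 2 + 3.942 = 5.942%.

Real GDP grew 5.942%.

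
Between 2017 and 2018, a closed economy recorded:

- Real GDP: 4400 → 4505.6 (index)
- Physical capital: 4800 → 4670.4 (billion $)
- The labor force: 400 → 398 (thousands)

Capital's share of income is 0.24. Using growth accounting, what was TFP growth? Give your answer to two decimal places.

3.43%

Real GDP growth = (4505.6 − 4400) / 4400 = 2.4%.
Physical capital growth = (4670.4 − 4800) / 4800 = -2.7%.
The labor force growth = (398 − 400) / 400 = -0.5%.
Labor's share = 1 − 0.24 = 0.76.
Physical capital: 0.24 × (-2.7) = -0.648 pp.
The labor force: 0.76 × (-0.5) = -0.38 pp.
TFP growth = 2.4 + 1.028 = 3.428%.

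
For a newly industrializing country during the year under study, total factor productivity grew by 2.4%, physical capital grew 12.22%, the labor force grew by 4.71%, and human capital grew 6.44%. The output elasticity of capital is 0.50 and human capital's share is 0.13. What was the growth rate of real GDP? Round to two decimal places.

Labor's share = 1 − 0.5 − 0.13 = 0.37.
Physical capital: 0.5 × 12.22 = 6.11 pp.
Human capital: 0.13 × 6.44 = 0.8372 pp.
The labor force: 0.37 × 4.71 = 1.7427 pp.
Output growth = 2.4 + 8.6899 = 11.0899%.

11.09%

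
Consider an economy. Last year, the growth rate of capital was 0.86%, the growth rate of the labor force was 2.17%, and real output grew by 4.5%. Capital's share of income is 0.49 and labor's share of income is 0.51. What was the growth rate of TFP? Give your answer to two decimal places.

Labor's share = 1 − 0.49 = 0.51.
Capital: 0.49 × 0.86 = 0.4214 pp.
The labor force: 0.51 × 2.17 = 1.1067 pp.
TFP growth = 4.5 − 1.5281 = 2.9719%.

2.97%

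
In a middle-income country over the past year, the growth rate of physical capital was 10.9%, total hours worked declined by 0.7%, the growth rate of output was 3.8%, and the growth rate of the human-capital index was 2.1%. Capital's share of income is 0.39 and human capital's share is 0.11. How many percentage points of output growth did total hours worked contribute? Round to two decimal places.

-0.35 pp

Labor's share = 1 − 0.39 − 0.11 = 0.5.
Contribution = share × growth = 0.5 × (-0.7) = -0.35 pp.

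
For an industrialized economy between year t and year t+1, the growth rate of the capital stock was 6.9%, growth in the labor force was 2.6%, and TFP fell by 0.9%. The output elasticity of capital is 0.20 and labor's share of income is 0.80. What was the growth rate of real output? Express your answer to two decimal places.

2.56%

Labor's share = 1 − 0.2 = 0.8.
The capital stock: 0.2 × 6.9 = 1.38 pp.
The labor force: 0.8 × 2.6 = 2.08 pp.
Output growth = -0.9 + 3.46 = 2.56%.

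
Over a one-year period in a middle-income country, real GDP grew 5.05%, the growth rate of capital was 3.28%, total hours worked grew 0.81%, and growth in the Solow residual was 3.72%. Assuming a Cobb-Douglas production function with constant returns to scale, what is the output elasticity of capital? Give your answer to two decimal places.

gY = gA + α·gK + (1−α)·gL, so gY − gA − gL = α(gK − gL).
5.05 − 3.72 − 0.81 = α × (3.28 − 0.81).
0.52 = 2.47 α, so α = 0.2105.

α = 0.21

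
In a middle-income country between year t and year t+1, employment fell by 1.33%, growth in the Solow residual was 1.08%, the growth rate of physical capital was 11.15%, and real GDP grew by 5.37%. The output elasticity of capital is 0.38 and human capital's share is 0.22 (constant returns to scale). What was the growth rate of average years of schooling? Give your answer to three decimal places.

2.659%

Labor's share = 1 − 0.38 − 0.22 = 0.4.
gY = gA + 0.38×11.15 + 0.4×(-1.33) + 0.22×g.
0.22×g = 5.37 − 1.08 − 3.705 = 0.585.
g = 0.585 / 0.22 = 2.65909%.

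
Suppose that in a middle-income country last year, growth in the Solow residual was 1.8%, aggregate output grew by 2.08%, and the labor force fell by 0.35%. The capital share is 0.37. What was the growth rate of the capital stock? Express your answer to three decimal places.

1.353%

Labor's share = 1 − 0.37 = 0.63.
gY = gA + 0.63×(-0.35) + 0.37×g.
0.37×g = 2.08 − 1.8 + 0.2205 = 0.5005.
g = 0.5005 / 0.37 = 1.3527%.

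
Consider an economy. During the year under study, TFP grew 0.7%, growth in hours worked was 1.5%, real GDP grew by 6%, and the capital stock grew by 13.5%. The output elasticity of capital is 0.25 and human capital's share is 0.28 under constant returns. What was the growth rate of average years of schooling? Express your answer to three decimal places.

4.357%

Labor's share = 1 − 0.25 − 0.28 = 0.47.
gY = gA + 0.25×13.5 + 0.47×1.5 + 0.28×g.
0.28×g = 6 − 0.7 − 4.08 = 1.22.
g = 1.22 / 0.28 = 4.35714%.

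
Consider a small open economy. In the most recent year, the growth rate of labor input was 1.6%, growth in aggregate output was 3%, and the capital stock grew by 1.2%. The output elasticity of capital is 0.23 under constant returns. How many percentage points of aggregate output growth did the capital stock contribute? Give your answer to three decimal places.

Contribution = share × growth = 0.23 × 1.2 = 0.276 pp.

0.276 pp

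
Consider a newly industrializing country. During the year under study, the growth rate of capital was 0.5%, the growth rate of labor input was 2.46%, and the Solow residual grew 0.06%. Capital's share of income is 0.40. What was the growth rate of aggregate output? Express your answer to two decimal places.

1.74%

Labor's share = 1 − 0.4 = 0.6.
Capital: 0.4 × 0.5 = 0.2 pp.
Labor input: 0.6 × 2.46 = 1.476 pp.
Output growth = 0.06 + 1.676 = 1.736%.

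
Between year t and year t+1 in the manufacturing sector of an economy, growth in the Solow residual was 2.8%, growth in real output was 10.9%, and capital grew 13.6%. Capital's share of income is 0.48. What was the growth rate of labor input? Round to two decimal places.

3.02%

Labor's share = 1 − 0.48 = 0.52.
gY = gA + 0.48×13.6 + 0.52×g.
0.52×g = 10.9 − 2.8 − 6.528 = 1.572.
g = 1.572 / 0.52 = 3.0231%.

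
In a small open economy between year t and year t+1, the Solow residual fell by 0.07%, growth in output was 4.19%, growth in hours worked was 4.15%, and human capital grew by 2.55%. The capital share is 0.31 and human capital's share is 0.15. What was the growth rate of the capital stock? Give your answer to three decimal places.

Labor's share = 1 − 0.31 − 0.15 = 0.54.
gY = gA + 0.15×2.55 + 0.54×4.15 + 0.31×g.
0.31×g = 4.19 + 0.07 − 2.6235 = 1.6365.
g = 1.6365 / 0.31 = 5.27903%.

5.279%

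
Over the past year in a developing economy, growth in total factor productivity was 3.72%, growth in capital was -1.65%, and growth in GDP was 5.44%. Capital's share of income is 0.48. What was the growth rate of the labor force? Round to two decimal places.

Labor's share = 1 − 0.48 = 0.52.
gY = gA + 0.48×(-1.65) + 0.52×g.
0.52×g = 5.44 − 3.72 + 0.792 = 2.512.
g = 2.512 / 0.52 = 4.8308%.

4.83%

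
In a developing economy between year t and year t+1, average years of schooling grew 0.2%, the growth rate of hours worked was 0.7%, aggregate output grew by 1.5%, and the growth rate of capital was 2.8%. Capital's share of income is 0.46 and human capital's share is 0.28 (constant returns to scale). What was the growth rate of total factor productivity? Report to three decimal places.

-0.026%

Labor's share = 1 − 0.46 − 0.28 = 0.26.
Capital: 0.46 × 2.8 = 1.288 pp.
Average years of schooling: 0.28 × 0.2 = 0.056 pp.
Hours worked: 0.26 × 0.7 = 0.182 pp.
TFP growth = 1.5 − 1.526 = -0.026%.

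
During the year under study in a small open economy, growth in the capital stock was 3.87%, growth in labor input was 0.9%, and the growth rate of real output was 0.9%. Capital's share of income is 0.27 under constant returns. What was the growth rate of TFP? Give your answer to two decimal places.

-0.80%

Labor's share = 1 − 0.27 = 0.73.
The capital stock: 0.27 × 3.87 = 1.0449 pp.
Labor input: 0.73 × 0.9 = 0.657 pp.
TFP growth = 0.9 − 1.7019 = -0.8019%.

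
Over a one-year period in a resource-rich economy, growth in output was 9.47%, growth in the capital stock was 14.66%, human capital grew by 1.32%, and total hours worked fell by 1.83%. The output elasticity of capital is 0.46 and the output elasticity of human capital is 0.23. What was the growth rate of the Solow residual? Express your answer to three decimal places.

Labor's share = 1 − 0.46 − 0.23 = 0.31.
The capital stock: 0.46 × 14.66 = 6.7436 pp.
Human capital: 0.23 × 1.32 = 0.3036 pp.
Total hours worked: 0.31 × (-1.83) = -0.5673 pp.
TFP growth = 9.47 − 6.4799 = 2.9901%.

The Solow residual grew 2.990%.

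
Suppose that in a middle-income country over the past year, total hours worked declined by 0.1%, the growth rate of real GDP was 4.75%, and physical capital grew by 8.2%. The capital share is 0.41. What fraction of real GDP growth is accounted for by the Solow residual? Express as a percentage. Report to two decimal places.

Labor's share = 1 − 0.41 = 0.59.
Physical capital: 0.41 × 8.2 = 3.362 pp.
Total hours worked: 0.59 × (-0.1) = -0.059 pp.
TFP growth = 4.75 − 3.303 = 1.447%.
TFP share of growth = 1.447 / 4.75 × 100 = 30.4632%.

30.46%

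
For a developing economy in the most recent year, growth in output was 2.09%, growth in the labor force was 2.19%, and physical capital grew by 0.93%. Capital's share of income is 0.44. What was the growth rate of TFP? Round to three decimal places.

TFP growth was 0.454%.

Labor's share = 1 − 0.44 = 0.56.
Physical capital: 0.44 × 0.93 = 0.4092 pp.
The labor force: 0.56 × 2.19 = 1.2264 pp.
TFP growth = 2.09 − 1.6356 = 0.4544%.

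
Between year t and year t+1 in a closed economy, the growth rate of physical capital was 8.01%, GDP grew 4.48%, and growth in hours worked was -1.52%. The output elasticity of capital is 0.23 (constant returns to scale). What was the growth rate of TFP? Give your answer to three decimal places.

TFP grew 3.808%.

Labor's share = 1 − 0.23 = 0.77.
Physical capital: 0.23 × 8.01 = 1.8423 pp.
Hours worked: 0.77 × (-1.52) = -1.1704 pp.
TFP growth = 4.48 − 0.6719 = 3.8081%.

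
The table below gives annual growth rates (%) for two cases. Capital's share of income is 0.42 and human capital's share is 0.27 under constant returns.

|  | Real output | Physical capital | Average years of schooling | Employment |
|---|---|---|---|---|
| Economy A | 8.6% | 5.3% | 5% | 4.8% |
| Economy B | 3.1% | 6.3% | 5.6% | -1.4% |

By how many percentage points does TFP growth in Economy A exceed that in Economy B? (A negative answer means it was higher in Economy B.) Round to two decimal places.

Labor's share = 1 − 0.42 − 0.27 = 0.31.
Economy A: TFP = 8.6 − 2.226 − 1.35 − 1.488 = 3.536%.
Economy B: TFP = 3.1 − 2.646 − 1.512 + 0.434 = -0.624%.
Difference = 3.536 − (-0.624) = 4.16 pp.

4.16 percentage points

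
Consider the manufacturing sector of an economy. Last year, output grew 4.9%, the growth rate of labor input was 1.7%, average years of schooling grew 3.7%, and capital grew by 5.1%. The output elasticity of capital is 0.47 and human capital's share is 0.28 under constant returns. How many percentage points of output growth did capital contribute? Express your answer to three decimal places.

Contribution = share × growth = 0.47 × 5.1 = 2.397 pp.

2.397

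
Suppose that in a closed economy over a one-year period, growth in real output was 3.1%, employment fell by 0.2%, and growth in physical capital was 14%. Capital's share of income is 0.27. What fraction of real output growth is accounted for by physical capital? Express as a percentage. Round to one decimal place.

Physical capital contributed 0.27 × 14 = 3.78 pp.
Share of growth = 3.78 / 3.1 × 100 = 121.935%.

Physical capital accounted for 121.9% of growth.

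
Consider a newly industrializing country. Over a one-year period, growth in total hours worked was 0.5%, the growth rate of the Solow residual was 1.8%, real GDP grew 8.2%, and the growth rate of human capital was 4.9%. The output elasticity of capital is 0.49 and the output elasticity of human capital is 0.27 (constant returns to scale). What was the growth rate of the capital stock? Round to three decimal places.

10.116%

Labor's share = 1 − 0.49 − 0.27 = 0.24.
gY = gA + 0.27×4.9 + 0.24×0.5 + 0.49×g.
0.49×g = 8.2 − 1.8 − 1.443 = 4.957.
g = 4.957 / 0.49 = 10.11633%.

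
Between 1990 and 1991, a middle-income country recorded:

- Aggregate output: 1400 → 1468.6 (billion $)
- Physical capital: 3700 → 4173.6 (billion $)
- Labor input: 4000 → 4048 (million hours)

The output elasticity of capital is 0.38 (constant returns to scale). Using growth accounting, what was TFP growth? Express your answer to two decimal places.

Aggregate output growth = (1468.6 − 1400) / 1400 = 4.9%.
Physical capital growth = (4173.6 − 3700) / 3700 = 12.8%.
Labor input growth = (4048 − 4000) / 4000 = 1.2%.
Labor's share = 1 − 0.38 = 0.62.
Physical capital: 0.38 × 12.8 = 4.864 pp.
Labor input: 0.62 × 1.2 = 0.744 pp.
TFP growth = 4.9 − 5.608 = -0.708%.

-0.71%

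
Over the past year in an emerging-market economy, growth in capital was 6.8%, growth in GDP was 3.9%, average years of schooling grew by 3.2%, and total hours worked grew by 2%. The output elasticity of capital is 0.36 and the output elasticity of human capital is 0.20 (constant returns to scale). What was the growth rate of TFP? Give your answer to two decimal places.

-0.07%

Labor's share = 1 − 0.36 − 0.2 = 0.44.
Capital: 0.36 × 6.8 = 2.448 pp.
Average years of schooling: 0.2 × 3.2 = 0.64 pp.
Total hours worked: 0.44 × 2 = 0.88 pp.
TFP growth = 3.9 − 3.968 = -0.068%.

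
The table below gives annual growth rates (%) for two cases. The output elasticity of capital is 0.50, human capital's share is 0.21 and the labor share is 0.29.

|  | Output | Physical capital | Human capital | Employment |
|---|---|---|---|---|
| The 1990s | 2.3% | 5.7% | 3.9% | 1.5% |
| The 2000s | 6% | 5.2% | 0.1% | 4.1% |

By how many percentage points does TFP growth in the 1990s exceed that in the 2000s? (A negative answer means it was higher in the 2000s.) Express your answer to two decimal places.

Labor's share = 1 − 0.5 − 0.21 = 0.29.
The 1990s: TFP = 2.3 − 2.85 − 0.819 − 0.435 = -1.804%.
The 2000s: TFP = 6 − 2.6 − 0.021 − 1.189 = 2.19%.
Difference = -1.804 − (2.19) = -3.994 pp.

-3.99 percentage points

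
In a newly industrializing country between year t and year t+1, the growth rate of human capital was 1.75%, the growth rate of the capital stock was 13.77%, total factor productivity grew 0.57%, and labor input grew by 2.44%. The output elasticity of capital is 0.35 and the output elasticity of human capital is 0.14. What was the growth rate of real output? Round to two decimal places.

Labor's share = 1 − 0.35 − 0.14 = 0.51.
The capital stock: 0.35 × 13.77 = 4.8195 pp.
Human capital: 0.14 × 1.75 = 0.245 pp.
Labor input: 0.51 × 2.44 = 1.2444 pp.
Output growth = 0.57 + 6.3089 = 6.8789%.

Real output grew 6.88%.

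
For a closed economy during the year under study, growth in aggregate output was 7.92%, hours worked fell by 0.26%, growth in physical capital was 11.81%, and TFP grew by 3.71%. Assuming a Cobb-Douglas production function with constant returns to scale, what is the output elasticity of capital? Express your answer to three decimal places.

α = 0.370

gY = gA + α·gK + (1−α)·gL, so gY − gA − gL = α(gK − gL).
7.92 − 3.71 + 0.26 = α × (11.81 − (-0.26)).
4.47 = 12.07 α, so α = 0.37034.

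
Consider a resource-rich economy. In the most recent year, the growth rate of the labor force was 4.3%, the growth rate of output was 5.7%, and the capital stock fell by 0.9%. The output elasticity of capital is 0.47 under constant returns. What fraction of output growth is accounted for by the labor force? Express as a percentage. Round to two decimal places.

Labor's share = 1 − 0.47 = 0.53.
The labor force contributed 0.53 × 4.3 = 2.279 pp.
Share of growth = 2.279 / 5.7 × 100 = 39.9825%.

The labor force accounted for 39.98% of growth.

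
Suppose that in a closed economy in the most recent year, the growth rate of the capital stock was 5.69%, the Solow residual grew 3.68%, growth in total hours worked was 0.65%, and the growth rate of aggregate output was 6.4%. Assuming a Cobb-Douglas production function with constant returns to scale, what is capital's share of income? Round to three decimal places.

gY = gA + α·gK + (1−α)·gL, so gY − gA − gL = α(gK − gL).
6.4 − 3.68 − 0.65 = α × (5.69 − 0.65).
2.07 = 5.04 α, so α = 0.41071.

α = 0.411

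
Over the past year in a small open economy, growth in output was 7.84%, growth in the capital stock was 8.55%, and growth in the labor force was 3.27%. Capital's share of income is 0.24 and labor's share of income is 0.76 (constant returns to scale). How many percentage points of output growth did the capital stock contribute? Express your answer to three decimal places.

2.052 percentage points

Contribution = share × growth = 0.24 × 8.55 = 2.052 pp.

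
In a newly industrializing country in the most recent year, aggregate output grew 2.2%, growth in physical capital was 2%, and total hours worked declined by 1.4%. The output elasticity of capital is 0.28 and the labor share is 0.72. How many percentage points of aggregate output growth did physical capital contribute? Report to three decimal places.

Contribution = share × growth = 0.28 × 2 = 0.56 pp.

0.560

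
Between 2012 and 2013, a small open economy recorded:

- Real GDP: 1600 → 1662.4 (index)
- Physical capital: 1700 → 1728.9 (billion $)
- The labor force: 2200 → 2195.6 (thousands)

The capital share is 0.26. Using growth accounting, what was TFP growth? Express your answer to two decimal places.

Real GDP growth = (1662.4 − 1600) / 1600 = 3.9%.
Physical capital growth = (1728.9 − 1700) / 1700 = 1.7%.
The labor force growth = (2195.6 − 2200) / 2200 = -0.2%.
Labor's share = 1 − 0.26 = 0.74.
Physical capital: 0.26 × 1.7 = 0.442 pp.
The labor force: 0.74 × (-0.2) = -0.148 pp.
TFP growth = 3.9 − 0.294 = 3.606%.

TFP growth was 3.61%.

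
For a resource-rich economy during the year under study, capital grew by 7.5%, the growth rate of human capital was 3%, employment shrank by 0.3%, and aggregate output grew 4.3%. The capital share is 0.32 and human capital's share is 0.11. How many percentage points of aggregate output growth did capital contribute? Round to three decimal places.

Contribution = share × growth = 0.32 × 7.5 = 2.4 pp.

2.400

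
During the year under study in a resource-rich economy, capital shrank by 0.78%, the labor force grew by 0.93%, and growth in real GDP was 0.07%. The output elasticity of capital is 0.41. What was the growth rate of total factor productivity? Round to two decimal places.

-0.16%

Labor's share = 1 − 0.41 = 0.59.
Capital: 0.41 × (-0.78) = -0.3198 pp.
The labor force: 0.59 × 0.93 = 0.5487 pp.
TFP growth = 0.07 − 0.2289 = -0.1589%.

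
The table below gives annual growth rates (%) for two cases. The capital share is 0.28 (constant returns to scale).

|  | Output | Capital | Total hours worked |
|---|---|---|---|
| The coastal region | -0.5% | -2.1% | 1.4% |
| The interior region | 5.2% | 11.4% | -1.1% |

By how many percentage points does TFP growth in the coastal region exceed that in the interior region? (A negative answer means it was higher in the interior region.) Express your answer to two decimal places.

-3.72 percentage points

Labor's share = 1 − 0.28 = 0.72.
The coastal region: TFP = -0.5 + 0.588 − 1.008 = -0.92%.
The interior region: TFP = 5.2 − 3.192 + 0.792 = 2.8%.
Difference = -0.92 − (2.8) = -3.72 pp.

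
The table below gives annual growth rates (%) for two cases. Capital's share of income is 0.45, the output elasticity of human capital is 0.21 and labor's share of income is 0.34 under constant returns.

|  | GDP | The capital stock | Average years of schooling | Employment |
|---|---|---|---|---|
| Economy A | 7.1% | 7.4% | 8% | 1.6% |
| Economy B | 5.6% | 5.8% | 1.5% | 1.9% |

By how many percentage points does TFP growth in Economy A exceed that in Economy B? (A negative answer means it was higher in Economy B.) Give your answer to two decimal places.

Labor's share = 1 − 0.45 − 0.21 = 0.34.
Economy A: TFP = 7.1 − 3.33 − 1.68 − 0.544 = 1.546%.
Economy B: TFP = 5.6 − 2.61 − 0.315 − 0.646 = 2.029%.
Difference = 1.546 − (2.029) = -0.483 pp.

-0.48 percentage points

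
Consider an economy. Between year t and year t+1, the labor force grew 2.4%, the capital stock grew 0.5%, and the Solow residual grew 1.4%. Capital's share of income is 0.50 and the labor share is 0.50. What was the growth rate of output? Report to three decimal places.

Labor's share = 1 − 0.5 = 0.5.
The capital stock: 0.5 × 0.5 = 0.25 pp.
The labor force: 0.5 × 2.4 = 1.2 pp.
Output growth = 1.4 + 1.45 = 2.85%.

2.850%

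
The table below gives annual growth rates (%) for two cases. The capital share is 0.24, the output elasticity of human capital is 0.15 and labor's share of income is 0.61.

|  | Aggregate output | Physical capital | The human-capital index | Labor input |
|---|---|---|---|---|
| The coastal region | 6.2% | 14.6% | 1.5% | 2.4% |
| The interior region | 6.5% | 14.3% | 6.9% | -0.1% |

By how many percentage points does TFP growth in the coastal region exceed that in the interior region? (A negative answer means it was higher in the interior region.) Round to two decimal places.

Labor's share = 1 − 0.24 − 0.15 = 0.61.
The coastal region: TFP = 6.2 − 3.504 − 0.225 − 1.464 = 1.007%.
The interior region: TFP = 6.5 − 3.432 − 1.035 + 0.061 = 2.094%.
Difference = 1.007 − (2.094) = -1.087 pp.

-1.09 percentage points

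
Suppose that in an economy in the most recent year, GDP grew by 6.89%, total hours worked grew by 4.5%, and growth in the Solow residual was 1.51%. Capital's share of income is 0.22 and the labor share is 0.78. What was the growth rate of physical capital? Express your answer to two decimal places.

Labor's share = 1 − 0.22 = 0.78.
gY = gA + 0.78×4.5 + 0.22×g.
0.22×g = 6.89 − 1.51 − 3.51 = 1.87.
g = 1.87 / 0.22 = 8.5%.

Physical capital growth was 8.50%.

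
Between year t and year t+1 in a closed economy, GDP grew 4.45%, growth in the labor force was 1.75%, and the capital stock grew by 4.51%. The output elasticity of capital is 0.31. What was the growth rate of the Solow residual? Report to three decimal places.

Labor's share = 1 − 0.31 = 0.69.
The capital stock: 0.31 × 4.51 = 1.3981 pp.
The labor force: 0.69 × 1.75 = 1.2075 pp.
TFP growth = 4.45 − 2.6056 = 1.8444%.

1.844%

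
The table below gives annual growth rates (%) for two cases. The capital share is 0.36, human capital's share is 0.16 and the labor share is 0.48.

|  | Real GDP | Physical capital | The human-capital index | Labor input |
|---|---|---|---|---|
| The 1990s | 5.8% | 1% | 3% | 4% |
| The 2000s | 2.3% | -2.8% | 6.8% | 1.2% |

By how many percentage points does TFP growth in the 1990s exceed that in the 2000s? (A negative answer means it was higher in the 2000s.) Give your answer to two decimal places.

1.40 percentage points

Labor's share = 1 − 0.36 − 0.16 = 0.48.
The 1990s: TFP = 5.8 − 0.36 − 0.48 − 1.92 = 3.04%.
The 2000s: TFP = 2.3 + 1.008 − 1.088 − 0.576 = 1.644%.
Difference = 3.04 − (1.644) = 1.396 pp.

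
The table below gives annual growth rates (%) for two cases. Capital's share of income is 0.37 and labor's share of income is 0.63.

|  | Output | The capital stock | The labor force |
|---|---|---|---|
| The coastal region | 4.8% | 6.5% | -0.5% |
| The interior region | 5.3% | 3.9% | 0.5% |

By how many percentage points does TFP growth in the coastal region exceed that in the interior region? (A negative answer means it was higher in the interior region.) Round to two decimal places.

-0.83 percentage points

Labor's share = 1 − 0.37 = 0.63.
The coastal region: TFP = 4.8 − 2.405 + 0.315 = 2.71%.
The interior region: TFP = 5.3 − 1.443 − 0.315 = 3.542%.
Difference = 2.71 − (3.542) = -0.832 pp.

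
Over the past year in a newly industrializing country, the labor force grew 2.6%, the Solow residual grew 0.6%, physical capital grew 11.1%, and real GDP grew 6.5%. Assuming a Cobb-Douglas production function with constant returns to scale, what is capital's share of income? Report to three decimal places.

0.388

gY = gA + α·gK + (1−α)·gL, so gY − gA − gL = α(gK − gL).
6.5 − 0.6 − 2.6 = α × (11.1 − 2.6).
3.3 = 8.5 α, so α = 0.38824.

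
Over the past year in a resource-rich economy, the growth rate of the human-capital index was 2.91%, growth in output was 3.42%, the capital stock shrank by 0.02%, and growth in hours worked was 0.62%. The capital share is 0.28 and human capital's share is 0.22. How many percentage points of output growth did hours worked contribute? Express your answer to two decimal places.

Labor's share = 1 − 0.28 − 0.22 = 0.5.
Contribution = share × growth = 0.5 × 0.62 = 0.31 pp.

0.31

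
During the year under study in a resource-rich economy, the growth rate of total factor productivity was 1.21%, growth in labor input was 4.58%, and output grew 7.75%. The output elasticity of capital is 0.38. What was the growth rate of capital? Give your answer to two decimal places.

Labor's share = 1 − 0.38 = 0.62.
gY = gA + 0.62×4.58 + 0.38×g.
0.38×g = 7.75 − 1.21 − 2.8396 = 3.7004.
g = 3.7004 / 0.38 = 9.7379%.

9.74%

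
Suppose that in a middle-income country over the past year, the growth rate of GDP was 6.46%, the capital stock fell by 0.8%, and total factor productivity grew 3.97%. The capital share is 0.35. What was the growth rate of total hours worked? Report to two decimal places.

Labor's share = 1 − 0.35 = 0.65.
gY = gA + 0.35×(-0.8) + 0.65×g.
0.65×g = 6.46 − 3.97 + 0.28 = 2.77.
g = 2.77 / 0.65 = 4.2615%.

4.26%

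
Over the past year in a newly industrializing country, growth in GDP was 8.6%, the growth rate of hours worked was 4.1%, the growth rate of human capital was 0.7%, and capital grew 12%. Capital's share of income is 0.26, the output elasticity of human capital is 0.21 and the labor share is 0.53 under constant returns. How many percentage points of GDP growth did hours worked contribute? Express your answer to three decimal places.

Labor's share = 1 − 0.26 − 0.21 = 0.53.
Contribution = share × growth = 0.53 × 4.1 = 2.173 pp.

2.173 percentage points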